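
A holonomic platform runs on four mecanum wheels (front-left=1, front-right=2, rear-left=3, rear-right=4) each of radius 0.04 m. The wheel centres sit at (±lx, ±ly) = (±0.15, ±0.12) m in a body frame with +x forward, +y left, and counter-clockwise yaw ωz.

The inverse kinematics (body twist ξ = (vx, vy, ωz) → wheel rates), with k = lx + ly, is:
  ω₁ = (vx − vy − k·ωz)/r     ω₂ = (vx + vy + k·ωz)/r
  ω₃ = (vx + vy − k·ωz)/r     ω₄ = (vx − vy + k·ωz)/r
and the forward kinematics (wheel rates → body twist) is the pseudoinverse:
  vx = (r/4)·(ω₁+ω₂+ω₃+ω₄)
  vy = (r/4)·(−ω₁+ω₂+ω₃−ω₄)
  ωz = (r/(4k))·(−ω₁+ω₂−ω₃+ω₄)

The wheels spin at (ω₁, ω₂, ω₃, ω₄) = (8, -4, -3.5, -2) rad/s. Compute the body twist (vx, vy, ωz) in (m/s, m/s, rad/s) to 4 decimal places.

k = lx + ly = 0.15 + 0.12 = 0.2700
ω₁+ω₂+ω₃+ω₄ = -1.5000  →  vx = (0.04/4)·-1.5000 = -0.0150
−ω₁+ω₂+ω₃−ω₄ = -13.5000  →  vy = (0.04/4)·-13.5000 = -0.1350
−ω₁+ω₂−ω₃+ω₄ = -10.5000  →  ωz = (0.04/1.0800)·-10.5000 = -0.3889

(-0.0150, -0.1350, -0.3889)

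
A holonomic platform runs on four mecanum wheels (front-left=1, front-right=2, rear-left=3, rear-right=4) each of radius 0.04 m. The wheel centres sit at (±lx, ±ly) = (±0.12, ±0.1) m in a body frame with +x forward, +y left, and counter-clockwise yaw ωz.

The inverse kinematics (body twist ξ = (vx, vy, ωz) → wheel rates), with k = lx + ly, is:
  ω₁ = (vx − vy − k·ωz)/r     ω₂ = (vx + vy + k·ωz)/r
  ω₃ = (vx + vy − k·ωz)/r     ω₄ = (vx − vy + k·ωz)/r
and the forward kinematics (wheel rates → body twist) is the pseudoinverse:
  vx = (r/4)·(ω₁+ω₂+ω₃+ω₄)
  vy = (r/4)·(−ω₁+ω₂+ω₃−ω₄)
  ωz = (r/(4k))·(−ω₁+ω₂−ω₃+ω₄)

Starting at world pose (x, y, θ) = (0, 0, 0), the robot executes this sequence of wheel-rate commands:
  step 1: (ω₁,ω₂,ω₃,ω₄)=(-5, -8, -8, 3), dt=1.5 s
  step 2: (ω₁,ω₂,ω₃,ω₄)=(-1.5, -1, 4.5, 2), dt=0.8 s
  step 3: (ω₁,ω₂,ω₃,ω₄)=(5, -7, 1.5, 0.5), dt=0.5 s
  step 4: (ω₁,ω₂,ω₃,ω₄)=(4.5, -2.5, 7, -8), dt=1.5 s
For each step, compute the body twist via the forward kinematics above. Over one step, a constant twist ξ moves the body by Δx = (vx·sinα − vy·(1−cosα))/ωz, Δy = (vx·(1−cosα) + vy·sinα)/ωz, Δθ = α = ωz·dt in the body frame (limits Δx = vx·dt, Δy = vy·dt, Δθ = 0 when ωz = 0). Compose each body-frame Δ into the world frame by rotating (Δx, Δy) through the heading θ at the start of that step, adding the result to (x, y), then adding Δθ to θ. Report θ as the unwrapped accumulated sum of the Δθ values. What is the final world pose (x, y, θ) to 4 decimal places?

step 1: ξ=(vx,vy,ωz)=(-0.1800, -0.1400, 0.3636), dt=1.5 → body Δ=(-0.2009, -0.2716, 0.5455) → world pose (-0.2009, -0.2716, 0.5455)
step 2: ξ=(vx,vy,ωz)=(0.0400, 0.0300, -0.0909), dt=0.8 → body Δ=(0.0328, 0.0228, -0.0727) → world pose (-0.1847, -0.2350, 0.4727)
step 3: ξ=(vx,vy,ωz)=(0.0000, -0.1100, -0.5909), dt=0.5 → body Δ=(-0.0081, -0.0542, -0.2955) → world pose (-0.1672, -0.2870, 0.1773)
step 4: ξ=(vx,vy,ωz)=(0.0100, 0.0800, -1.0000), dt=1.5 → body Δ=(0.0843, 0.0705, -1.5000) → world pose (-0.0966, -0.2027, -1.3227)

(-0.0966, -0.2027, -1.3227)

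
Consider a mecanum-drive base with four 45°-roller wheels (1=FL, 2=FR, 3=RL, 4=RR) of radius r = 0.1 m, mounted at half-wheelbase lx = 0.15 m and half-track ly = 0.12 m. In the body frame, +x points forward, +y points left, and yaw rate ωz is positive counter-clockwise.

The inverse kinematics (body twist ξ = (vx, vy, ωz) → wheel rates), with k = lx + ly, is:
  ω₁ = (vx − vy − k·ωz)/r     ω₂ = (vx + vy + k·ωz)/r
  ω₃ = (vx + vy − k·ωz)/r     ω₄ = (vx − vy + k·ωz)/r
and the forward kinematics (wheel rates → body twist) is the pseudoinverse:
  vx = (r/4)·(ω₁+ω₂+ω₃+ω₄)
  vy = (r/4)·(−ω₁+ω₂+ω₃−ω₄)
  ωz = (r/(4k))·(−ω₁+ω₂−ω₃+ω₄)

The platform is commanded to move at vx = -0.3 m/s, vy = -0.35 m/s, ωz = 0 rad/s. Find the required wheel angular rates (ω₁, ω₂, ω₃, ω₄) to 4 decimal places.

(0.5000, -6.5000, -6.5000, 0.5000)

k = lx + ly = 0.15 + 0.12 = 0.2700;  k·ωz = 0.2700·0 = 0.0000
ω₁ (FL) = (vx − vy − k·ωz)/r = 0.0500/0.1 = 0.5000
ω₂ (FR) = (vx + vy + k·ωz)/r = -0.6500/0.1 = -6.5000
ω₃ (RL) = (vx + vy − k·ωz)/r = -0.6500/0.1 = -6.5000
ω₄ (RR) = (vx − vy + k·ωz)/r = 0.0500/0.1 = 0.5000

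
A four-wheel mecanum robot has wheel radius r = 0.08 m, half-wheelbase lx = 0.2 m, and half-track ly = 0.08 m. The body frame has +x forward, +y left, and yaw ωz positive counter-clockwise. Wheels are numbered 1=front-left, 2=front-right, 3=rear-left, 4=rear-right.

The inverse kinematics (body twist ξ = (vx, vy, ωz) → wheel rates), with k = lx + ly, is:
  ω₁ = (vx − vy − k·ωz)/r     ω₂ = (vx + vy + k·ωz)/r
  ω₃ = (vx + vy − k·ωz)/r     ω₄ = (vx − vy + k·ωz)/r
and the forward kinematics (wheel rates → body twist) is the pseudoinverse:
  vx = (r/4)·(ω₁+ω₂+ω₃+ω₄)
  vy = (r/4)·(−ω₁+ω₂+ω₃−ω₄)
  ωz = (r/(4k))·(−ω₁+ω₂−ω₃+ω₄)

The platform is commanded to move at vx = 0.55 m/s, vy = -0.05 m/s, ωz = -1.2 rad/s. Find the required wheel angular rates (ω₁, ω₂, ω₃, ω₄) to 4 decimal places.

(11.7000, 2.0500, 10.4500, 3.3000)

k = lx + ly = 0.2 + 0.08 = 0.2800;  k·ωz = 0.2800·-1.2 = -0.3360
ω₁ (FL) = (vx − vy − k·ωz)/r = 0.9360/0.08 = 11.7000
ω₂ (FR) = (vx + vy + k·ωz)/r = 0.1640/0.08 = 2.0500
ω₃ (RL) = (vx + vy − k·ωz)/r = 0.8360/0.08 = 10.4500
ω₄ (RR) = (vx − vy + k·ωz)/r = 0.2640/0.08 = 3.3000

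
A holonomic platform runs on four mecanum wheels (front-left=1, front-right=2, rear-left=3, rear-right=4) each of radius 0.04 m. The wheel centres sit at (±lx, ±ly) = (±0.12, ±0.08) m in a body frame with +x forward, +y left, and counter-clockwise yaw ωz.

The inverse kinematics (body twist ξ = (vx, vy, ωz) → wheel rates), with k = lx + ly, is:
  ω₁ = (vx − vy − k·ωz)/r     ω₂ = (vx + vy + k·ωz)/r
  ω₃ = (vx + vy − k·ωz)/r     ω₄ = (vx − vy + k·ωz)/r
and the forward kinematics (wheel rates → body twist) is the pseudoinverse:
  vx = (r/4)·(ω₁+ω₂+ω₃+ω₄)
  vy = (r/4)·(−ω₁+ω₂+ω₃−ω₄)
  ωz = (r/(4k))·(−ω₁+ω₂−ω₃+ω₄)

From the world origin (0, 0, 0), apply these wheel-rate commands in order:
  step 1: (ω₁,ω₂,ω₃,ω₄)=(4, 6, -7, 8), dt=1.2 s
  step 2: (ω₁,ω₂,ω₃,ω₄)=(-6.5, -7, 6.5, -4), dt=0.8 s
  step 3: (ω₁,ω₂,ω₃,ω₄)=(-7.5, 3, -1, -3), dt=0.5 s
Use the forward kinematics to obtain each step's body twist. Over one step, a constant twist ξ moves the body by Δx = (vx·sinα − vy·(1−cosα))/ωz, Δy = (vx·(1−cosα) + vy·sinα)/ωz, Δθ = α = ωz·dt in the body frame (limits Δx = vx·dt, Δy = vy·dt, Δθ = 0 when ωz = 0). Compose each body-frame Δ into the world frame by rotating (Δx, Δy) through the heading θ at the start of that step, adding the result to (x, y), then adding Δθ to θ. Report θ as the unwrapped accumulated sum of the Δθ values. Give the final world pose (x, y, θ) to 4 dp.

(-0.0069, -0.0546, 0.7925)

step 1: ξ=(vx,vy,ωz)=(0.1100, -0.1300, 0.8500), dt=1.2 → body Δ=(0.1832, -0.0686, 1.0200) → world pose (0.1832, -0.0686, 1.0200)
step 2: ξ=(vx,vy,ωz)=(-0.1100, 0.1000, -0.5500), dt=0.8 → body Δ=(-0.0679, 0.0965, -0.4400) → world pose (0.0654, -0.0760, 0.5800)
step 3: ξ=(vx,vy,ωz)=(-0.0850, 0.1250, 0.4250), dt=0.5 → body Δ=(-0.0488, 0.0575, 0.2125) → world pose (-0.0069, -0.0546, 0.7925)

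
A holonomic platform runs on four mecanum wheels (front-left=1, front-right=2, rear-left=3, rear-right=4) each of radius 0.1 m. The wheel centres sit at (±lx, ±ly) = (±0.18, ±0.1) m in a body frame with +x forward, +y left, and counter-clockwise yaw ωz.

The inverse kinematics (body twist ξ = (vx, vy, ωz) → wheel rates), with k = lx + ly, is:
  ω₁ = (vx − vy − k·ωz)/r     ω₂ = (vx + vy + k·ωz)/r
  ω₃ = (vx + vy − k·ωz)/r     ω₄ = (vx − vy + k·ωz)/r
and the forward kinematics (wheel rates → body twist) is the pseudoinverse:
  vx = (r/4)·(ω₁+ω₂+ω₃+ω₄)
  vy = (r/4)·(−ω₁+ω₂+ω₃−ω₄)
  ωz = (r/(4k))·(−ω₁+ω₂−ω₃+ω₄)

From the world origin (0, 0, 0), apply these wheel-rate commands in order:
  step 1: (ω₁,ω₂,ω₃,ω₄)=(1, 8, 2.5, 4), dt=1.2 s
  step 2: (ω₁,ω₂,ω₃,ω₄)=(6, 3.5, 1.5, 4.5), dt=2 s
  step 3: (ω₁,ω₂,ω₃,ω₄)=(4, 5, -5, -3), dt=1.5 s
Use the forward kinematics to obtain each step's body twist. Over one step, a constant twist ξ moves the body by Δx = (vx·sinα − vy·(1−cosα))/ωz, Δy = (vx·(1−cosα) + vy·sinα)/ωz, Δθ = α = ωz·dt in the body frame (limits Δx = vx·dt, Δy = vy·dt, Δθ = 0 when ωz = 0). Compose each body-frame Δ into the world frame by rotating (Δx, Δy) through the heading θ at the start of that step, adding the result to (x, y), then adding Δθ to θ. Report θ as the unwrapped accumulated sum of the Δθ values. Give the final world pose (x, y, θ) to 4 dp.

step 1: ξ=(vx,vy,ωz)=(0.3875, 0.1375, 0.7589), dt=1.2 → body Δ=(0.3333, 0.3406, 0.9107) → world pose (0.3333, 0.3406, 0.9107)
step 2: ξ=(vx,vy,ωz)=(0.3875, -0.1375, 0.0446), dt=2.0 → body Δ=(0.7862, -0.2401, 0.0893) → world pose (1.0050, 0.8145, 1.0000)
step 3: ξ=(vx,vy,ωz)=(0.0250, -0.0250, 0.2679), dt=1.5 → body Δ=(0.0439, -0.0291, 0.4018) → world pose (1.0532, 0.8358, 1.4018)

(1.0532, 0.8358, 1.4018)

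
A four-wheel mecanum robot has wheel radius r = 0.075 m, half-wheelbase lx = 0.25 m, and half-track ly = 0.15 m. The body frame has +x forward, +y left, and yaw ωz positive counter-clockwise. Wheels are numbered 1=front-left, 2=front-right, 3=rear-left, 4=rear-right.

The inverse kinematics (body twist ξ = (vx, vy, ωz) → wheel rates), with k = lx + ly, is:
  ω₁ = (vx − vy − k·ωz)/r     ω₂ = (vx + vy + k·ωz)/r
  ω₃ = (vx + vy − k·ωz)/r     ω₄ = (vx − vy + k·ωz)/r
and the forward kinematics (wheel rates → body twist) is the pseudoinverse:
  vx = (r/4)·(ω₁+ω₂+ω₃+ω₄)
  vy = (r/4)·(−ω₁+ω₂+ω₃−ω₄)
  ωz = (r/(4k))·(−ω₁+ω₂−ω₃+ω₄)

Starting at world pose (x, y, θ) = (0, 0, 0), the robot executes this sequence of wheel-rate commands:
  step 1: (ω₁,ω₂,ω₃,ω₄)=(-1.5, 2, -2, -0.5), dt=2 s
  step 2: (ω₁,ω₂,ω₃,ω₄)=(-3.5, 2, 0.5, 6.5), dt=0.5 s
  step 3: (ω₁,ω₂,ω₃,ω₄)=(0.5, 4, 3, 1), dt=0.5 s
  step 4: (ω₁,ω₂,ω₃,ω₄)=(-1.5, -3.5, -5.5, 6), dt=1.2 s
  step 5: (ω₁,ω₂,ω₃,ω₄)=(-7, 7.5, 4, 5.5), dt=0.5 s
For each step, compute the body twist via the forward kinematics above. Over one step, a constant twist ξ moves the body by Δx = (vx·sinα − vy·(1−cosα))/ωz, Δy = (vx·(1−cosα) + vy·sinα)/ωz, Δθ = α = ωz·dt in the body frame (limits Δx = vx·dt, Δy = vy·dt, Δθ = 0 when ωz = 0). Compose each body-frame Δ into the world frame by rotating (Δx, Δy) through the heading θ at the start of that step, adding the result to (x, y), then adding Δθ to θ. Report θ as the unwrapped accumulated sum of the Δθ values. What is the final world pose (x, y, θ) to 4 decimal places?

(0.0726, 0.0365, 1.6828)

step 1: ξ=(vx,vy,ωz)=(-0.0375, 0.0375, 0.2344), dt=2.0 → body Δ=(-0.0895, 0.0550, 0.4687) → world pose (-0.0895, 0.0550, 0.4687)
step 2: ξ=(vx,vy,ωz)=(0.1031, -0.0094, 0.5391), dt=0.5 → body Δ=(0.0516, 0.0023, 0.2695) → world pose (-0.0446, 0.0804, 0.7383)
step 3: ξ=(vx,vy,ωz)=(0.1594, 0.1031, 0.0703), dt=0.5 → body Δ=(0.0788, 0.0530, 0.0352) → world pose (-0.0219, 0.1725, 0.7734)
step 4: ξ=(vx,vy,ωz)=(-0.0844, -0.2531, 0.4453), dt=1.2 → body Δ=(-0.0173, -0.3159, 0.5344) → world pose (0.1864, -0.0656, 1.3078)
step 5: ξ=(vx,vy,ωz)=(0.1875, 0.2438, 0.7500), dt=0.5 → body Δ=(0.0690, 0.1364, 0.3750) → world pose (0.0726, 0.0365, 1.6828)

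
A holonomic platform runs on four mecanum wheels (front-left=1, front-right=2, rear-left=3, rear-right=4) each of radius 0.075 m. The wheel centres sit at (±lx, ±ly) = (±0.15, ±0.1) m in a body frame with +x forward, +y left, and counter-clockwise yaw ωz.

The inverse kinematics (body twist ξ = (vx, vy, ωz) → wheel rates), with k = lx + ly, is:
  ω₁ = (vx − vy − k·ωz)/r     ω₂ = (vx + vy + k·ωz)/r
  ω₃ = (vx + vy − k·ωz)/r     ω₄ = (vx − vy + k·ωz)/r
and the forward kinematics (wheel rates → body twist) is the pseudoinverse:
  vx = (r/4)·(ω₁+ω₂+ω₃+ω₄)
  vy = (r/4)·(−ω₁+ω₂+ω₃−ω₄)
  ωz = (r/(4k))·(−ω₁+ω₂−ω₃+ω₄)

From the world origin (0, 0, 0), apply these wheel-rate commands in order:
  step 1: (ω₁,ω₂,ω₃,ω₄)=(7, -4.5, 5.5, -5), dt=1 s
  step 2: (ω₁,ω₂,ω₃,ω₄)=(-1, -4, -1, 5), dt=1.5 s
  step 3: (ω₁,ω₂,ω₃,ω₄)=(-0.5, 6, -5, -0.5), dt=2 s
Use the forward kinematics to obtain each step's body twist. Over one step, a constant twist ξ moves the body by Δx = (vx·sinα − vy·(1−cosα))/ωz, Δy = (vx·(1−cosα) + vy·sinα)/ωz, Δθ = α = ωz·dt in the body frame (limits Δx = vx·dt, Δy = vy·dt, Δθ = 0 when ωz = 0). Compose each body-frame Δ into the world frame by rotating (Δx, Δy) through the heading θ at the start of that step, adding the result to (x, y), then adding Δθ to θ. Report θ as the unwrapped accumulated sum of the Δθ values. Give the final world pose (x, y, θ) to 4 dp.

step 1: ξ=(vx,vy,ωz)=(0.0563, -0.0188, -1.6500), dt=1.0 → body Δ=(0.0217, -0.0481, -1.6500) → world pose (0.0217, -0.0481, -1.6500)
step 2: ξ=(vx,vy,ωz)=(-0.0187, -0.1688, 0.2250), dt=1.5 → body Δ=(0.0147, -0.2530, 0.3375) → world pose (-0.2317, -0.0428, -1.3125)
step 3: ξ=(vx,vy,ωz)=(0.0000, 0.0375, 0.8250), dt=2.0 → body Δ=(-0.0491, 0.0453, 1.6500) → world pose (-0.2004, 0.0162, 0.3375)

(-0.2004, 0.0162, 0.3375)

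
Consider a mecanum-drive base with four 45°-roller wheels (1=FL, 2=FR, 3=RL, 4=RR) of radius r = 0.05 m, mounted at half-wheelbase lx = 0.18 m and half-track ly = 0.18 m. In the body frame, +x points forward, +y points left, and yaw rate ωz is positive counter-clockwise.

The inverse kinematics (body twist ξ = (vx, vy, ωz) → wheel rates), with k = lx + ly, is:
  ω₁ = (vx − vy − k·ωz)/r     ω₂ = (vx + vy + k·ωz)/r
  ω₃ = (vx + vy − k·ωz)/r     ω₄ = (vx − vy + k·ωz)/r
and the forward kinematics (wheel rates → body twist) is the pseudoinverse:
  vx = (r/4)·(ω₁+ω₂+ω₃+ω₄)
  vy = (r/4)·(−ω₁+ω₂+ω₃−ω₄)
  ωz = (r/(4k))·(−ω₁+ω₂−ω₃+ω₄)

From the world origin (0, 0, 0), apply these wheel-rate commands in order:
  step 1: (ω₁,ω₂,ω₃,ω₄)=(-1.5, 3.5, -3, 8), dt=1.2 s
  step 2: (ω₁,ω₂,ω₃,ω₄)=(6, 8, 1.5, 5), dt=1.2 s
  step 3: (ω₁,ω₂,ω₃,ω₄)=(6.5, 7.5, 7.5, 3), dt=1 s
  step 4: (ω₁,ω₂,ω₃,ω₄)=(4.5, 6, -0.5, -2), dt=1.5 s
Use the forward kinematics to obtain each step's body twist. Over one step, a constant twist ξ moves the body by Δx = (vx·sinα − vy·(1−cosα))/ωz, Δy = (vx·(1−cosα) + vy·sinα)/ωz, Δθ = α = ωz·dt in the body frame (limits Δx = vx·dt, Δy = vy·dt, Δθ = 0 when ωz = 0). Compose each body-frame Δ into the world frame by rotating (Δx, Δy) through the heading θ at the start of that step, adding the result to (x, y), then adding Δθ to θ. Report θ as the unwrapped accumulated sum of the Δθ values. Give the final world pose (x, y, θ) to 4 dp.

(0.5823, 0.5685, 0.7743)

step 1: ξ=(vx,vy,ωz)=(0.0875, -0.0750, 0.5556), dt=1.2 → body Δ=(0.1263, -0.0498, 0.6667) → world pose (0.1263, -0.0498, 0.6667)
step 2: ξ=(vx,vy,ωz)=(0.2563, -0.0188, 0.1910), dt=1.2 → body Δ=(0.3074, 0.0128, 0.2292) → world pose (0.3600, 0.1504, 0.8958)
step 3: ξ=(vx,vy,ωz)=(0.3063, 0.0687, -0.1215), dt=1.0 → body Δ=(0.3097, 0.0500, -0.1215) → world pose (0.5144, 0.4234, 0.7743)
step 4: ξ=(vx,vy,ωz)=(0.1000, 0.0375, 0.0000), dt=1.5 → body Δ=(0.1500, 0.0563, 0.0000) → world pose (0.5823, 0.5685, 0.7743)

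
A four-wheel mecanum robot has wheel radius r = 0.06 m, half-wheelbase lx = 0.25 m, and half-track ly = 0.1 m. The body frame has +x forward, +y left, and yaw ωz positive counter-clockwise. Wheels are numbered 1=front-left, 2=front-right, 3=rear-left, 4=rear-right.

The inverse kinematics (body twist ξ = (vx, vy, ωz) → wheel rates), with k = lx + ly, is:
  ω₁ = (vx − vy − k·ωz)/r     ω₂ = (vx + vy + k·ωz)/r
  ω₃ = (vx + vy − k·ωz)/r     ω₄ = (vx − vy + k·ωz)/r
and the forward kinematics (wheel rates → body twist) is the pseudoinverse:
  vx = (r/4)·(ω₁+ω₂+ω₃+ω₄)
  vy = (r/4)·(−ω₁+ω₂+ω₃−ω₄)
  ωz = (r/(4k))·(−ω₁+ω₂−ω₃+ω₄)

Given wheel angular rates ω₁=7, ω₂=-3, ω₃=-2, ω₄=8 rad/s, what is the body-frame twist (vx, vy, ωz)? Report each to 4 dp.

k = lx + ly = 0.25 + 0.1 = 0.3500
ω₁+ω₂+ω₃+ω₄ = 10.0000  →  vx = (0.06/4)·10.0000 = 0.1500
−ω₁+ω₂+ω₃−ω₄ = -20.0000  →  vy = (0.06/4)·-20.0000 = -0.3000
−ω₁+ω₂−ω₃+ω₄ = 0.0000  →  ωz = (0.06/1.4000)·0.0000 = 0.0000

(0.1500, -0.3000, 0.0000)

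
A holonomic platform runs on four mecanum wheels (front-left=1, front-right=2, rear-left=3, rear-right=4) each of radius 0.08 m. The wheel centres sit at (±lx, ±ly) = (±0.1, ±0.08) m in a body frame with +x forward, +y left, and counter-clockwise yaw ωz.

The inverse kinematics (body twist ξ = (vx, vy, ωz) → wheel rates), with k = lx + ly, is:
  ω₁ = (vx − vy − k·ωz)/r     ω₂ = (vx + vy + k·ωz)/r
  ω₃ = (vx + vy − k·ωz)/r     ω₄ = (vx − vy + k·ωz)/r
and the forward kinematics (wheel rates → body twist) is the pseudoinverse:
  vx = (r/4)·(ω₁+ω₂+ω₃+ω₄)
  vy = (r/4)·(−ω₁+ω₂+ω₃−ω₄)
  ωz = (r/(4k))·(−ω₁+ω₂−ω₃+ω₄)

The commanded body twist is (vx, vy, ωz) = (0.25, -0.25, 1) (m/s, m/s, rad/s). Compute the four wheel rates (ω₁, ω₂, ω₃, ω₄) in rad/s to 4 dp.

k = lx + ly = 0.1 + 0.08 = 0.1800;  k·ωz = 0.1800·1 = 0.1800
ω₁ (FL) = (vx − vy − k·ωz)/r = 0.3200/0.08 = 4.0000
ω₂ (FR) = (vx + vy + k·ωz)/r = 0.1800/0.08 = 2.2500
ω₃ (RL) = (vx + vy − k·ωz)/r = -0.1800/0.08 = -2.2500
ω₄ (RR) = (vx − vy + k·ωz)/r = 0.6800/0.08 = 8.5000

(4.0000, 2.2500, -2.2500, 8.5000)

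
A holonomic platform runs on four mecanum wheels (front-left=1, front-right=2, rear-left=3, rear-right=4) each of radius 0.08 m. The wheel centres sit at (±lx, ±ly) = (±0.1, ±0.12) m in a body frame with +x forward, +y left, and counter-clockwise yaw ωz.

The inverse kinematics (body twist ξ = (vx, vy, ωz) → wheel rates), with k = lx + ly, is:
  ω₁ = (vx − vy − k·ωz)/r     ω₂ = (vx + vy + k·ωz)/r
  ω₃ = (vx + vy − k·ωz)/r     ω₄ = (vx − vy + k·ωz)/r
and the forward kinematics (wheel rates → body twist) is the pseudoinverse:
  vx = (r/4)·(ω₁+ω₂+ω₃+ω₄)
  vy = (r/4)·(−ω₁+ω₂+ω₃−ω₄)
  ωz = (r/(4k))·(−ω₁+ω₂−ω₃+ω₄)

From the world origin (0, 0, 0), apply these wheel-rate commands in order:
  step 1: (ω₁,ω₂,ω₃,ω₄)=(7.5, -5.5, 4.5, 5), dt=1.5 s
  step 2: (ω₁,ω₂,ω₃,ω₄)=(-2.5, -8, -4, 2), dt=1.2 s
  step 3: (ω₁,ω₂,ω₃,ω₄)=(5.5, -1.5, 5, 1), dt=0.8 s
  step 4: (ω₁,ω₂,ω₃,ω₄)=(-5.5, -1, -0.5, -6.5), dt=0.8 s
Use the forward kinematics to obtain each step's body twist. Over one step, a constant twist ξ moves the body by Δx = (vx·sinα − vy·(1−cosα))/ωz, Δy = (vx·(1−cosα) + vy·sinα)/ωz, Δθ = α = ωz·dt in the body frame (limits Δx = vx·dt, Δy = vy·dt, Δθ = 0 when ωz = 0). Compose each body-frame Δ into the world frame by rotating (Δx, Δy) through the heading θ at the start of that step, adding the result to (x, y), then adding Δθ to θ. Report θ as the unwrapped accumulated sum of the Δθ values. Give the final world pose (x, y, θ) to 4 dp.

step 1: ξ=(vx,vy,ωz)=(0.2300, -0.2700, -1.1364), dt=1.5 → body Δ=(-0.0687, -0.4649, -1.7045) → world pose (-0.0687, -0.4649, -1.7045)
step 2: ξ=(vx,vy,ωz)=(-0.2500, -0.2300, 0.0455), dt=1.2 → body Δ=(-0.2923, -0.2840, 0.0545) → world pose (-0.3112, -0.1373, -1.6500)
step 3: ξ=(vx,vy,ωz)=(0.2000, -0.0600, -1.0000), dt=0.8 → body Δ=(0.1253, -0.1037, -0.8000) → world pose (-0.4245, -0.2540, -2.4500)
step 4: ξ=(vx,vy,ωz)=(-0.2700, 0.2100, -0.1364), dt=0.8 → body Δ=(-0.2064, 0.1794, -0.1091) → world pose (-0.1511, -0.2605, -2.5591)

(-0.1511, -0.2605, -2.5591)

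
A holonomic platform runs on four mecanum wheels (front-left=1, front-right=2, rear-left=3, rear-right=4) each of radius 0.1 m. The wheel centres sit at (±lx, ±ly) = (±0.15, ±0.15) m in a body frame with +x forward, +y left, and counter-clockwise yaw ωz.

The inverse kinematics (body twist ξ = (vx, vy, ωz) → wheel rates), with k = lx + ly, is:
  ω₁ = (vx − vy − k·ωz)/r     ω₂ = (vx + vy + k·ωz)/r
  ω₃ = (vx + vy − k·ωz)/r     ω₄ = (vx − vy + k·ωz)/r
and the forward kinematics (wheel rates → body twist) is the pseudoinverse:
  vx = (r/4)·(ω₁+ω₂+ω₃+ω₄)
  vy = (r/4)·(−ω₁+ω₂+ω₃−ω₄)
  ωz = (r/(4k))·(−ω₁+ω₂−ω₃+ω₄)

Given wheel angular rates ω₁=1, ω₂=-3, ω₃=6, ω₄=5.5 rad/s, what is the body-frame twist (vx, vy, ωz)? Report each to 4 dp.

(0.2375, -0.0875, -0.3750)

k = lx + ly = 0.15 + 0.15 = 0.3000
ω₁+ω₂+ω₃+ω₄ = 9.5000  →  vx = (0.1/4)·9.5000 = 0.2375
−ω₁+ω₂+ω₃−ω₄ = -3.5000  →  vy = (0.1/4)·-3.5000 = -0.0875
−ω₁+ω₂−ω₃+ω₄ = -4.5000  →  ωz = (0.1/1.2000)·-4.5000 = -0.3750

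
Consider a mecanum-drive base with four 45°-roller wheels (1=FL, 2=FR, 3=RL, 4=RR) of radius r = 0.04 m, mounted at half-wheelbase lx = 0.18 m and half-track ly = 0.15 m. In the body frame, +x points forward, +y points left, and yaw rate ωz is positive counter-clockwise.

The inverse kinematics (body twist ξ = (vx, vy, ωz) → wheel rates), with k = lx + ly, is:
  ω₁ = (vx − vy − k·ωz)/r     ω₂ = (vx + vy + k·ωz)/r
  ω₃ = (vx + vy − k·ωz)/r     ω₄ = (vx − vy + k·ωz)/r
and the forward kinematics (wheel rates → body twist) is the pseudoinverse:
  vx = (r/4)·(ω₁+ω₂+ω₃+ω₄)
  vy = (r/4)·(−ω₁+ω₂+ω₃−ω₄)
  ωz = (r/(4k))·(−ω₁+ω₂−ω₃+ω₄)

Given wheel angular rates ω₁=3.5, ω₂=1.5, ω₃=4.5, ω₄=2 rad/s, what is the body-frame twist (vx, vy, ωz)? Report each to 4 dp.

k = lx + ly = 0.18 + 0.15 = 0.3300
ω₁+ω₂+ω₃+ω₄ = 11.5000  →  vx = (0.04/4)·11.5000 = 0.1150
−ω₁+ω₂+ω₃−ω₄ = 0.5000  →  vy = (0.04/4)·0.5000 = 0.0050
−ω₁+ω₂−ω₃+ω₄ = -4.5000  →  ωz = (0.04/1.3200)·-4.5000 = -0.1364

(0.1150, 0.0050, -0.1364)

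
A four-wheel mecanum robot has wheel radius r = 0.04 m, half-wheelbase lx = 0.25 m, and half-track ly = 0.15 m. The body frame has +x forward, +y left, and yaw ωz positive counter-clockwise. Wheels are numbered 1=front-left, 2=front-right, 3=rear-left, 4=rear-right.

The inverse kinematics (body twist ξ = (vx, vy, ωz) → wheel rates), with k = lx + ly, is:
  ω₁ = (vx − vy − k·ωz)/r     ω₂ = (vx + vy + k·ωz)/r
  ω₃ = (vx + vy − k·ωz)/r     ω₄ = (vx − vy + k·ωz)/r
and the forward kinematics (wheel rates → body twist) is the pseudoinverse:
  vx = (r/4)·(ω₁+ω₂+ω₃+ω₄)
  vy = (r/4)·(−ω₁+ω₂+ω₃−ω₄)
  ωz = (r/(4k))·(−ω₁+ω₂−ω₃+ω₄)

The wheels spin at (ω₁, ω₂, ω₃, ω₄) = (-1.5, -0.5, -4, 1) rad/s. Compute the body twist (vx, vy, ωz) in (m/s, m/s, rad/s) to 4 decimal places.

k = lx + ly = 0.25 + 0.15 = 0.4000
ω₁+ω₂+ω₃+ω₄ = -5.0000  →  vx = (0.04/4)·-5.0000 = -0.0500
−ω₁+ω₂+ω₃−ω₄ = -4.0000  →  vy = (0.04/4)·-4.0000 = -0.0400
−ω₁+ω₂−ω₃+ω₄ = 6.0000  →  ωz = (0.04/1.6000)·6.0000 = 0.1500

(-0.0500, -0.0400, 0.1500)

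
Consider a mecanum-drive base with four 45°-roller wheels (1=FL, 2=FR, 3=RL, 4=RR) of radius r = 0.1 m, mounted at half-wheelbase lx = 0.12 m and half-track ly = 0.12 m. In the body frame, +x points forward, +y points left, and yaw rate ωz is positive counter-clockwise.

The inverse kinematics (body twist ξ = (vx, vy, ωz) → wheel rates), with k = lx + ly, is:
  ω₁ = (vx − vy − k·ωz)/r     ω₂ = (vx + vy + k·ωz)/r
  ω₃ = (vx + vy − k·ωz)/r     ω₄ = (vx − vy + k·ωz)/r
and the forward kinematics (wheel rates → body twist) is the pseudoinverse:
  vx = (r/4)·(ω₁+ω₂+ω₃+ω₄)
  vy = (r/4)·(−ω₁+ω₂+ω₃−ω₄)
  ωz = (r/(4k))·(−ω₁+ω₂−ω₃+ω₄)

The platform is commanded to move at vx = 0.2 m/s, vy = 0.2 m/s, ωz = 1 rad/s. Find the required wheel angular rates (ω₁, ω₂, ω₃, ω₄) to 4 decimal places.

k = lx + ly = 0.12 + 0.12 = 0.2400;  k·ωz = 0.2400·1 = 0.2400
ω₁ (FL) = (vx − vy − k·ωz)/r = -0.2400/0.1 = -2.4000
ω₂ (FR) = (vx + vy + k·ωz)/r = 0.6400/0.1 = 6.4000
ω₃ (RL) = (vx + vy − k·ωz)/r = 0.1600/0.1 = 1.6000
ω₄ (RR) = (vx − vy + k·ωz)/r = 0.2400/0.1 = 2.4000

(-2.4000, 6.4000, 1.6000, 2.4000)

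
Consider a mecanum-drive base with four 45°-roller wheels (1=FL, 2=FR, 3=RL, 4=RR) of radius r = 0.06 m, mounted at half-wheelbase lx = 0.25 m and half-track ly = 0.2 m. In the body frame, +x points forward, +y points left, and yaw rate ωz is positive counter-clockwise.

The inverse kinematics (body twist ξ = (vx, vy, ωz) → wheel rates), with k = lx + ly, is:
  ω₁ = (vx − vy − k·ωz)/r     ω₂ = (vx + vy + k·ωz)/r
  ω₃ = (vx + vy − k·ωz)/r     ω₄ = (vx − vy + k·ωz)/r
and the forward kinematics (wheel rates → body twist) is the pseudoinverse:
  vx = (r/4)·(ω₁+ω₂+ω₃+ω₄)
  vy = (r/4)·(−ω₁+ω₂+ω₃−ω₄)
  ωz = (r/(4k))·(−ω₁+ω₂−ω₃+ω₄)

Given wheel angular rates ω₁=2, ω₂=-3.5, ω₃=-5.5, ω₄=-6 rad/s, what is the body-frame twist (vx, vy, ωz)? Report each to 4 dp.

(-0.1950, -0.0750, -0.2000)

k = lx + ly = 0.25 + 0.2 = 0.4500
ω₁+ω₂+ω₃+ω₄ = -13.0000  →  vx = (0.06/4)·-13.0000 = -0.1950
−ω₁+ω₂+ω₃−ω₄ = -5.0000  →  vy = (0.06/4)·-5.0000 = -0.0750
−ω₁+ω₂−ω₃+ω₄ = -6.0000  →  ωz = (0.06/1.8000)·-6.0000 = -0.2000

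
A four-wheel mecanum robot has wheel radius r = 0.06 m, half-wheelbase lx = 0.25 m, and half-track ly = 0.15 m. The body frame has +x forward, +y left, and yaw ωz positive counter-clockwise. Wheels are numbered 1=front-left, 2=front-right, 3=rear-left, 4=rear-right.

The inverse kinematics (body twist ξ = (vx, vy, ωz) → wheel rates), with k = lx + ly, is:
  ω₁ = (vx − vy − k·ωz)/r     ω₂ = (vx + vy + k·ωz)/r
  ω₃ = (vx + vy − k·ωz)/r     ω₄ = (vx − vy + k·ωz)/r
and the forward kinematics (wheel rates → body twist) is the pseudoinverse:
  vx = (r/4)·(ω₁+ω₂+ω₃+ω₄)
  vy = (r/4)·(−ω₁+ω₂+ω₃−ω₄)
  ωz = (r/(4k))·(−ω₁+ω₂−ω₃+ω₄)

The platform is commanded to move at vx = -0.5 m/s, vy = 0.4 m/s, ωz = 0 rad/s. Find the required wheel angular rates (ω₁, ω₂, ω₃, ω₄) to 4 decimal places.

(-15.0000, -1.6667, -1.6667, -15.0000)

k = lx + ly = 0.25 + 0.15 = 0.4000;  k·ωz = 0.4000·0 = 0.0000
ω₁ (FL) = (vx − vy − k·ωz)/r = -0.9000/0.06 = -15.0000
ω₂ (FR) = (vx + vy + k·ωz)/r = -0.1000/0.06 = -1.6667
ω₃ (RL) = (vx + vy − k·ωz)/r = -0.1000/0.06 = -1.6667
ω₄ (RR) = (vx − vy + k·ωz)/r = -0.9000/0.06 = -15.0000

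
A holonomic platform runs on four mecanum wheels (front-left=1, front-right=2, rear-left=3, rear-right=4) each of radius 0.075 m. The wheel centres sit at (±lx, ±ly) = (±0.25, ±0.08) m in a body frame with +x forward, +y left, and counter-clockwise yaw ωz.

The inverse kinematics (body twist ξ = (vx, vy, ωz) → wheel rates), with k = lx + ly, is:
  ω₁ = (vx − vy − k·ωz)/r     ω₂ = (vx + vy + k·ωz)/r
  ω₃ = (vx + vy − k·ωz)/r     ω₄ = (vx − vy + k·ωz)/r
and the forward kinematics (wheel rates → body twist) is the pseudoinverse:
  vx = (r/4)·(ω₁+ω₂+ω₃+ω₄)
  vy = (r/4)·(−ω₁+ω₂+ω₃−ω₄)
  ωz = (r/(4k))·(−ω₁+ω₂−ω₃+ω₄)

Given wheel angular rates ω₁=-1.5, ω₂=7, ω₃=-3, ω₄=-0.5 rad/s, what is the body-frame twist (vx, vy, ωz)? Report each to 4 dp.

k = lx + ly = 0.25 + 0.08 = 0.3300
ω₁+ω₂+ω₃+ω₄ = 2.0000  →  vx = (0.075/4)·2.0000 = 0.0375
−ω₁+ω₂+ω₃−ω₄ = 6.0000  →  vy = (0.075/4)·6.0000 = 0.1125
−ω₁+ω₂−ω₃+ω₄ = 11.0000  →  ωz = (0.075/1.3200)·11.0000 = 0.6250

(0.0375, 0.1125, 0.6250)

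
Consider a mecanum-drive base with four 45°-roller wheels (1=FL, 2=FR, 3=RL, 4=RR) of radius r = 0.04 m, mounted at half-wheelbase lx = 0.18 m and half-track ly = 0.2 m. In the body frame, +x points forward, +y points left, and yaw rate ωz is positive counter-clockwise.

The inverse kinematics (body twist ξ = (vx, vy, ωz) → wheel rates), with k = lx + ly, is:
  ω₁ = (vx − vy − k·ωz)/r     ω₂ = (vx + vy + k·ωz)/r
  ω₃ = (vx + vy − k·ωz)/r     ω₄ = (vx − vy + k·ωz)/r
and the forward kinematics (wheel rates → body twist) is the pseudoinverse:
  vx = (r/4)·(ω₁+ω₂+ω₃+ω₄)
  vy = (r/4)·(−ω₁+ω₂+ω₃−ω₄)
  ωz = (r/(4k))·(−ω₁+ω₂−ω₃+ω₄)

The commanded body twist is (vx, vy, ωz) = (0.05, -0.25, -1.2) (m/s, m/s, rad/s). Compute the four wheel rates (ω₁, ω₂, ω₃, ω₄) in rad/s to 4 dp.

(18.9000, -16.4000, 6.4000, -3.9000)

k = lx + ly = 0.18 + 0.2 = 0.3800;  k·ωz = 0.3800·-1.2 = -0.4560
ω₁ (FL) = (vx − vy − k·ωz)/r = 0.7560/0.04 = 18.9000
ω₂ (FR) = (vx + vy + k·ωz)/r = -0.6560/0.04 = -16.4000
ω₃ (RL) = (vx + vy − k·ωz)/r = 0.2560/0.04 = 6.4000
ω₄ (RR) = (vx − vy + k·ωz)/r = -0.1560/0.04 = -3.9000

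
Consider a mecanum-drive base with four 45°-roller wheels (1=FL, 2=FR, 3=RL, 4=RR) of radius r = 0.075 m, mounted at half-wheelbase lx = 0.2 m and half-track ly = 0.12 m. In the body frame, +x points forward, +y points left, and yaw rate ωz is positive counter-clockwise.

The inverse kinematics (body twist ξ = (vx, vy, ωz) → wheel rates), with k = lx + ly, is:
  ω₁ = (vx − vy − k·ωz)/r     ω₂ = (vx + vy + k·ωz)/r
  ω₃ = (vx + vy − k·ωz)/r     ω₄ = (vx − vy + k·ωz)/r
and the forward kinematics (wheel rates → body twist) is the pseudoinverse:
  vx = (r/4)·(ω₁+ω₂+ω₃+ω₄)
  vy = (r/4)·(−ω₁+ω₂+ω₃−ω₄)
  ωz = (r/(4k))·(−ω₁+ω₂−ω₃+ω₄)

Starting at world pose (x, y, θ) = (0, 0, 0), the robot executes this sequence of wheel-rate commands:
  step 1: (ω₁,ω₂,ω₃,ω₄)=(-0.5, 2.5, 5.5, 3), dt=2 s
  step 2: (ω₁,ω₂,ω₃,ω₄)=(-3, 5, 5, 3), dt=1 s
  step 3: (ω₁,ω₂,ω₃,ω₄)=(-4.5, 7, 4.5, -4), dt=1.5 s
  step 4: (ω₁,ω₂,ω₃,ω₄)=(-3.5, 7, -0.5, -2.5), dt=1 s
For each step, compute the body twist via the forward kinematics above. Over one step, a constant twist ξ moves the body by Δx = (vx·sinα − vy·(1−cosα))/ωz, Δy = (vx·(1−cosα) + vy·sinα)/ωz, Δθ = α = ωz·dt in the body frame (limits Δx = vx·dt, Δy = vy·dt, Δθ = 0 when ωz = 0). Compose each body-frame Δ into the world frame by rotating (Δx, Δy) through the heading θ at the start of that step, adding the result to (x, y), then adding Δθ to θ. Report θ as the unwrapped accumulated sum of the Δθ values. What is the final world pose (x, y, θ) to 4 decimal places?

step 1: ξ=(vx,vy,ωz)=(0.1969, 0.1031, 0.0293), dt=2.0 → body Δ=(0.3875, 0.2177, 0.0586) → world pose (0.3875, 0.2177, 0.0586)
step 2: ξ=(vx,vy,ωz)=(0.1875, 0.1875, 0.3516), dt=1.0 → body Δ=(0.1510, 0.2163, 0.3516) → world pose (0.5256, 0.4424, 0.4102)
step 3: ξ=(vx,vy,ωz)=(0.0563, 0.3750, 0.1758), dt=1.5 → body Δ=(0.0097, 0.5671, 0.2637) → world pose (0.3084, 0.9663, 0.6738)
step 4: ξ=(vx,vy,ωz)=(0.0094, 0.2344, 0.4980), dt=1.0 → body Δ=(-0.0482, 0.2271, 0.4980) → world pose (0.1290, 1.1137, 1.1719)

(0.1290, 1.1137, 1.1719)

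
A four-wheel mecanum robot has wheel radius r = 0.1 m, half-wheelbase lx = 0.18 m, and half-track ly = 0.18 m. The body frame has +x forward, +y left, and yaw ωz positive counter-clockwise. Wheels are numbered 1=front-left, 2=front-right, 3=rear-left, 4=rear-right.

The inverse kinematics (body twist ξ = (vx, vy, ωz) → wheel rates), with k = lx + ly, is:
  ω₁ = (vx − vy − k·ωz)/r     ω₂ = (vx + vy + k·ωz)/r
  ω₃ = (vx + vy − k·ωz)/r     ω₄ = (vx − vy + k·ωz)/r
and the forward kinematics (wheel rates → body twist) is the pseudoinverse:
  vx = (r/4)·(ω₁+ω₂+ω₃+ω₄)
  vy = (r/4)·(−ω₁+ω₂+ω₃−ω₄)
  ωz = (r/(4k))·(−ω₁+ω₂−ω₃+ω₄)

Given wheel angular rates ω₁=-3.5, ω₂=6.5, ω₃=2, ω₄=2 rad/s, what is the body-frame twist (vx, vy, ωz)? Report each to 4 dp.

(0.1750, 0.2500, 0.6944)

k = lx + ly = 0.18 + 0.18 = 0.3600
ω₁+ω₂+ω₃+ω₄ = 7.0000  →  vx = (0.1/4)·7.0000 = 0.1750
−ω₁+ω₂+ω₃−ω₄ = 10.0000  →  vy = (0.1/4)·10.0000 = 0.2500
−ω₁+ω₂−ω₃+ω₄ = 10.0000  →  ωz = (0.1/1.4400)·10.0000 = 0.6944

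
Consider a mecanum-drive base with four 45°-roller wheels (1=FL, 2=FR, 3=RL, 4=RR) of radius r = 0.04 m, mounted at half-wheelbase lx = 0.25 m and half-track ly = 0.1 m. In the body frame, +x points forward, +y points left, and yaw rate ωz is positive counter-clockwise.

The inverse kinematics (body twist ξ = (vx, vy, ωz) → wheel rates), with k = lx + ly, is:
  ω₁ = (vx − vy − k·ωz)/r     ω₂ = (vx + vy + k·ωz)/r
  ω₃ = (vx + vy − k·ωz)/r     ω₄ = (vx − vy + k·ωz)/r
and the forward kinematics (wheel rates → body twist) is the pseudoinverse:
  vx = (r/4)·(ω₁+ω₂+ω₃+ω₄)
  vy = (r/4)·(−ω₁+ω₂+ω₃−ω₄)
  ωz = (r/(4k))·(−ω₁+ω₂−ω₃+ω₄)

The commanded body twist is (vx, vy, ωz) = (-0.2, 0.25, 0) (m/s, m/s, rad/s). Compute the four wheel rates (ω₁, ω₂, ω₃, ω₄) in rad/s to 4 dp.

k = lx + ly = 0.25 + 0.1 = 0.3500;  k·ωz = 0.3500·0 = 0.0000
ω₁ (FL) = (vx − vy − k·ωz)/r = -0.4500/0.04 = -11.2500
ω₂ (FR) = (vx + vy + k·ωz)/r = 0.0500/0.04 = 1.2500
ω₃ (RL) = (vx + vy − k·ωz)/r = 0.0500/0.04 = 1.2500
ω₄ (RR) = (vx − vy + k·ωz)/r = -0.4500/0.04 = -11.2500

(-11.2500, 1.2500, 1.2500, -11.2500)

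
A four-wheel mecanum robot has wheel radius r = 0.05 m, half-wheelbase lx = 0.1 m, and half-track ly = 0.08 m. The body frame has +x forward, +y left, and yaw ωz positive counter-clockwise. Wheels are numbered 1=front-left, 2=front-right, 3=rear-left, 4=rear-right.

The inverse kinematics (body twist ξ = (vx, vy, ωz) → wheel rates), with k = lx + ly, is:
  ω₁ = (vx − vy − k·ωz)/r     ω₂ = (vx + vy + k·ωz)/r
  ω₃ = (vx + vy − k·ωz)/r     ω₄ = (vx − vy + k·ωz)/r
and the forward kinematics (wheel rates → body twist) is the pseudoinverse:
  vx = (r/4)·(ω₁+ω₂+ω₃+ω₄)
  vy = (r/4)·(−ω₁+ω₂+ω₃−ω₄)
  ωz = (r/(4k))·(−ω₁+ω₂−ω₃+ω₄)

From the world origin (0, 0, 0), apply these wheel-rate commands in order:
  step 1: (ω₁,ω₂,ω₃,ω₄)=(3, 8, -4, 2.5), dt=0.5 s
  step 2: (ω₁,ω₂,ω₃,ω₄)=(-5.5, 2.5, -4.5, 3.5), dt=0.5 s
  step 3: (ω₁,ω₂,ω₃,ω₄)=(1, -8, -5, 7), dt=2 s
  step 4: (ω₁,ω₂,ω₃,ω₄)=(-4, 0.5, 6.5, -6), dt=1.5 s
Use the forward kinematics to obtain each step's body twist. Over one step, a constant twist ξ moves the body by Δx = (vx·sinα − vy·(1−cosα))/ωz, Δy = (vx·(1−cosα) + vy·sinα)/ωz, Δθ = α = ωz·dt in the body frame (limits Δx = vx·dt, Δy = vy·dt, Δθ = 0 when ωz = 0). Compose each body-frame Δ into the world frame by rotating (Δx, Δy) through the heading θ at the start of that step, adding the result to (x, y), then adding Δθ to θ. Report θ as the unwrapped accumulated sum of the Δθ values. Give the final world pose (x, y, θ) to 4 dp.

(0.1855, -0.1992, 0.5382)

step 1: ξ=(vx,vy,ωz)=(0.1188, -0.0188, 0.7986), dt=0.5 → body Δ=(0.0597, 0.0026, 0.3993) → world pose (0.0597, 0.0026, 0.3993)
step 2: ξ=(vx,vy,ωz)=(-0.0500, 0.0000, 1.1111), dt=0.5 → body Δ=(-0.0237, -0.0068, 0.5556) → world pose (0.0404, -0.0129, 0.9549)
step 3: ξ=(vx,vy,ωz)=(-0.0625, -0.2625, 0.2083), dt=2.0 → body Δ=(-0.0136, -0.5356, 0.4167) → world pose (0.4697, -0.3334, 1.3715)
step 4: ξ=(vx,vy,ωz)=(-0.0375, 0.2125, -0.5556), dt=1.5 → body Δ=(0.0753, 0.3052, -0.8333) → world pose (0.1855, -0.1992, 0.5382)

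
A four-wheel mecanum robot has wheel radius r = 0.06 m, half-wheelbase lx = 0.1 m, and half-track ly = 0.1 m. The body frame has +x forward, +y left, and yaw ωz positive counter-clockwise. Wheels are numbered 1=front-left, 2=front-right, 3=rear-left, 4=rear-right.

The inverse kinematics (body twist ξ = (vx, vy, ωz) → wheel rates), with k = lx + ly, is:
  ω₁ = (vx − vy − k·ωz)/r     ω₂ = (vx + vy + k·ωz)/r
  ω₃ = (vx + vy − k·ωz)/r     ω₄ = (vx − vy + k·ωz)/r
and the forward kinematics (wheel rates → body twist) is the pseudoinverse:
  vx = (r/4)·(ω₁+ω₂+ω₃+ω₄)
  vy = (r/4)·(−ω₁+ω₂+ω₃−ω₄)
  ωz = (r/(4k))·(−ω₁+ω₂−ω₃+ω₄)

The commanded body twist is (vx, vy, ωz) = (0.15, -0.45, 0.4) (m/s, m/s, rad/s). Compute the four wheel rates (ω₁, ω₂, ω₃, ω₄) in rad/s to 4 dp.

(8.6667, -3.6667, -6.3333, 11.3333)

k = lx + ly = 0.1 + 0.1 = 0.2000;  k·ωz = 0.2000·0.4 = 0.0800
ω₁ (FL) = (vx − vy − k·ωz)/r = 0.5200/0.06 = 8.6667
ω₂ (FR) = (vx + vy + k·ωz)/r = -0.2200/0.06 = -3.6667
ω₃ (RL) = (vx + vy − k·ωz)/r = -0.3800/0.06 = -6.3333
ω₄ (RR) = (vx − vy + k·ωz)/r = 0.6800/0.06 = 11.3333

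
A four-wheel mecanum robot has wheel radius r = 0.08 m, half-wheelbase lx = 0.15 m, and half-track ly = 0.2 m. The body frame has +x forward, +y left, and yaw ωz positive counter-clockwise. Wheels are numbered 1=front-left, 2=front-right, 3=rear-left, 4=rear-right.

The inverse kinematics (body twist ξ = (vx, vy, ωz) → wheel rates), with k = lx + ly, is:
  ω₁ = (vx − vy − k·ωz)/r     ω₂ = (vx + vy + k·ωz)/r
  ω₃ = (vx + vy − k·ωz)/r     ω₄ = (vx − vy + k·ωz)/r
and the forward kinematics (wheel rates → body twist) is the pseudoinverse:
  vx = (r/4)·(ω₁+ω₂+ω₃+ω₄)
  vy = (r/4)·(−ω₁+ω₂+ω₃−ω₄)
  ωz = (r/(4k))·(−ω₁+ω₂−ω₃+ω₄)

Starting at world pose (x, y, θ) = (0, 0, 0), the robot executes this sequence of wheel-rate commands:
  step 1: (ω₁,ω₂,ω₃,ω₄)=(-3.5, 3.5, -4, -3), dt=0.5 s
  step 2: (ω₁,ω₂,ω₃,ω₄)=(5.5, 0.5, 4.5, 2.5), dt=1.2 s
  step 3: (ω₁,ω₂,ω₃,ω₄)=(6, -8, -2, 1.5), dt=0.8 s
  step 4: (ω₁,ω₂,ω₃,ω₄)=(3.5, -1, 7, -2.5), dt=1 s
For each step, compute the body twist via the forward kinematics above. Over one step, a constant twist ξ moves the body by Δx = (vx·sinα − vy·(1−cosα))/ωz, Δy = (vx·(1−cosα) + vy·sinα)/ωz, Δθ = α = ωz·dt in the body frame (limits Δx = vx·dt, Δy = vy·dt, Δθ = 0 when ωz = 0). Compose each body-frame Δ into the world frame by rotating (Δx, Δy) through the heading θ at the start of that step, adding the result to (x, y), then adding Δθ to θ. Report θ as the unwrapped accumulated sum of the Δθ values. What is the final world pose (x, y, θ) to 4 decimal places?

step 1: ξ=(vx,vy,ωz)=(-0.1400, 0.1200, 0.4571), dt=0.5 → body Δ=(-0.0762, 0.0515, 0.2286) → world pose (-0.0762, 0.0515, 0.2286)
step 2: ξ=(vx,vy,ωz)=(0.2600, -0.0600, -0.4000), dt=1.2 → body Δ=(0.2832, -0.1427, -0.4800) → world pose (0.2320, -0.0233, -0.2514)
step 3: ξ=(vx,vy,ωz)=(-0.0500, -0.3500, -0.6000), dt=0.8 → body Δ=(-0.1044, -0.2600, -0.4800) → world pose (0.0662, -0.2491, -0.7314)
step 4: ξ=(vx,vy,ωz)=(0.1400, 0.1000, -0.8000), dt=1.0 → body Δ=(0.1634, 0.0366, -0.8000) → world pose (0.2123, -0.3311, -1.5314)

(0.2123, -0.3311, -1.5314)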